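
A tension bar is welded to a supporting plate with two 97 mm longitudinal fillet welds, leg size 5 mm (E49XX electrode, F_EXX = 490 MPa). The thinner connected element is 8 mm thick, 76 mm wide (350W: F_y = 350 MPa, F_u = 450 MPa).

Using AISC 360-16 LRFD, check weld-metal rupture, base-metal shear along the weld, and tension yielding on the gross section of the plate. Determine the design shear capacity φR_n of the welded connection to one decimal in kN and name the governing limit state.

151.2 kN (weld metal governs)

Weld metal: throat = 0.707×5 = 3.535 mm, L = 2×97 = 194 mm. φR_n = 0.75 × 0.6 × 490 × 3.535 × 194 = 151.2 kN.
Base metal shear (8 mm plate): yield φR_n = 1.0×0.6×350×8×194 = 325.9 kN; rupture φR_n = 0.75×0.6×450×8×194 = 314.3 kN; take 314.3 kN (rupture).
Tension yield (gross): A_g = 76×8 = 608 mm². φR_n = 0.90 × 350 × 608 = 191.5 kN.
Governing: min(151.2, 314.3, 191.5) = 151.2 kN → weld metal.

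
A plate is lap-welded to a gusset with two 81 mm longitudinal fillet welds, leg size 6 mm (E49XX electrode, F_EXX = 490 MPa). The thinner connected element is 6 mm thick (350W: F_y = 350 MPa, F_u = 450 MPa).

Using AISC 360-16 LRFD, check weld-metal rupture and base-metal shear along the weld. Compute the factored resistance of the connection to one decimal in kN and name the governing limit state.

Weld metal: throat = 0.707×6 = 4.242 mm, L = 2×81 = 162 mm. φR_n = 0.75 × 0.6 × 490 × 4.242 × 162 = 151.5 kN.
Base metal shear (6 mm plate): yield φR_n = 1.0×0.6×350×6×162 = 204.1 kN; rupture φR_n = 0.75×0.6×450×6×162 = 196.8 kN; take 196.8 kN (rupture).
Governing: min(151.5, 196.8) = 151.5 kN → weld metal.

151.5 kN (weld metal governs)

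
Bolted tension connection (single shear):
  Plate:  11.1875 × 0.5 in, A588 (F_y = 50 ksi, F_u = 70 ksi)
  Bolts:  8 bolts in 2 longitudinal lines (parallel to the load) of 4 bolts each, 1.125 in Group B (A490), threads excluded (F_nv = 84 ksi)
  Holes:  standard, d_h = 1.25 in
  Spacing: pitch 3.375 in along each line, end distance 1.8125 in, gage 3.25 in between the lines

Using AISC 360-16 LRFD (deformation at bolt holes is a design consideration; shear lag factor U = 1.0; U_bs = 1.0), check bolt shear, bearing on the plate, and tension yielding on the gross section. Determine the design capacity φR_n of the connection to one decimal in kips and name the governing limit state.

Bolt shear: A_b = π(1.125)²/4 = 0.99402 in². φR_n = 0.75 × 84 × 0.99402 × 8 × 1 = 501.0 kips.
Bearing (0.5 in plate, F_u = 70 ksi): end bolts L_c = 1.8125 − 1.25/2 = 1.1875, R_n = min(1.2×1.1875×0.5×70, 2.4×1.125×0.5×70) = 49.875 kips/bolt; interior L_c = 3.375 − 1.25 = 2.125, R_n = 89.25 kips/bolt. φR_n = 0.75 × (2×49.875 + 6×89.25) = 476.4 kips.
Tension yield (gross): A_g = 11.1875×0.5 = 5.5938 in². φR_n = 0.90 × 50 × 5.5938 = 251.7 kips.
Governing: min(501.0, 476.4, 251.7) = 251.7 kips → gross-section yield.

251.7 kips (gross-section yield governs)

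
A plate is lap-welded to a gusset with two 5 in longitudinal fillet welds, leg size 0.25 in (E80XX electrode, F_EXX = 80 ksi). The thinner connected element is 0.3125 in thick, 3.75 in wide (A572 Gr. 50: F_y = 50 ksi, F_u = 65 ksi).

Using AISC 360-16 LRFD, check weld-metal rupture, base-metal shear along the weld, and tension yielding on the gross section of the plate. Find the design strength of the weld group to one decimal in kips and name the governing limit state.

52.7 kips (gross-section yield governs)

Weld metal: throat = 0.707×0.25 = 0.17675 in, L = 2×5 = 10 in. φR_n = 0.75 × 0.6 × 80 × 0.17675 × 10 = 63.6 kips.
Base metal shear (0.3125 in plate): yield φR_n = 1.0×0.6×50×0.3125×10 = 93.8 kips; rupture φR_n = 0.75×0.6×65×0.3125×10 = 91.4 kips; take 91.4 kips (rupture).
Tension yield (gross): A_g = 3.75×0.3125 = 1.1719 in². φR_n = 0.90 × 50 × 1.1719 = 52.7 kips.
Governing: min(63.6, 91.4, 52.7) = 52.7 kips → gross-section yield.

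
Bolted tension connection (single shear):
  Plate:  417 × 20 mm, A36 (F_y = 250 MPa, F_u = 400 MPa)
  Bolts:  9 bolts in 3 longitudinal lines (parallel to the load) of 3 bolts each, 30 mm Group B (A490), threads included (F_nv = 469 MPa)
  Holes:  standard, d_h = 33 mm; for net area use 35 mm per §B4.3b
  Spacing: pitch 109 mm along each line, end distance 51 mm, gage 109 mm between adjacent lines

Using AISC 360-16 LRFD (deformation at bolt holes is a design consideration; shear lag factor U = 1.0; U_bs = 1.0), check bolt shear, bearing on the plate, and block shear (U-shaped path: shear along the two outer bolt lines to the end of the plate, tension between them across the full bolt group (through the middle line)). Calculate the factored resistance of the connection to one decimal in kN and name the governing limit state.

2098.5 kN (block shear governs)

Bolt shear: A_b = π(30)²/4 = 706.86 mm². φR_n = 0.75 × 469 × 706.86 × 9 × 1 = 2237.7 kN.
Bearing (20 mm plate, F_u = 400 MPa): end bolts L_c = 51 − 33/2 = 34.5, R_n = min(1.2×34.5×20×400, 2.4×30×20×400) = 331.2 kN/bolt; interior L_c = 109 − 33 = 76, R_n = 576 kN/bolt. φR_n = 0.75 × (3×331.2 + 6×576) = 3337.2 kN.
Block shear: shear path 2×[51+2×109] = 2×269 mm, A_gv = 10760, A_nv = 2×(269 − 2.5×35)×20 = 7260 mm²; tension across gage: (218 − 2×35)×20 = 2960 mm². R_n = min(0.6×400×7260, 0.6×250×10760) + 1.0×400×2960 = min(1742.4, 1614) + 1184 = 2798 kN. φR_n = 0.75 × 2798 = 2098.5 kN.
Governing: min(2237.7, 3337.2, 2098.5) = 2098.5 kN → block shear.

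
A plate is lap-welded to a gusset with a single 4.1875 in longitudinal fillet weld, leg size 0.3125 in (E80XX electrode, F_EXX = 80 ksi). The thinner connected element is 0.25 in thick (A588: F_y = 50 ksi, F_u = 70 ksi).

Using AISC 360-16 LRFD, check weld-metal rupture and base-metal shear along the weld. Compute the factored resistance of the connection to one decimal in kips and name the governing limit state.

Weld metal: throat = 0.707×0.3125 = 0.22094 in, L = 4.1875 in. φR_n = 0.75 × 0.6 × 80 × 0.22094 × 4.1875 = 33.3 kips.
Base metal shear (0.25 in plate): yield φR_n = 1.0×0.6×50×0.25×4.1875 = 31.4 kips; rupture φR_n = 0.75×0.6×70×0.25×4.1875 = 33.0 kips; take 31.4 kips (yield).
Governing: min(33.3, 31.4) = 31.4 kips → base-metal shear.

31.4 kips (base-metal shear governs)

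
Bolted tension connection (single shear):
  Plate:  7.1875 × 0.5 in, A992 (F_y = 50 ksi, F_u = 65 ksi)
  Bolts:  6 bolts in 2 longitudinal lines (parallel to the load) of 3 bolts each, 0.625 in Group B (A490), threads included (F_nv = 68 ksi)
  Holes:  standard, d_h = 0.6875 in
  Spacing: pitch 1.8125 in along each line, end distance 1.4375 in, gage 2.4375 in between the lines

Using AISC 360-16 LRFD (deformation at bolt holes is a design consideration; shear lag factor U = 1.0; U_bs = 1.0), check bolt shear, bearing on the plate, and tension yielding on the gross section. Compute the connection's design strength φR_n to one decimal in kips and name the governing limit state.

Bolt shear: A_b = π(0.625)²/4 = 0.3068 in². φR_n = 0.75 × 68 × 0.3068 × 6 × 1 = 93.9 kips.
Bearing (0.5 in plate, F_u = 65 ksi): end bolts L_c = 1.4375 − 0.6875/2 = 1.09375, R_n = min(1.2×1.09375×0.5×65, 2.4×0.625×0.5×65) = 42.656 kips/bolt; interior L_c = 1.8125 − 0.6875 = 1.125, R_n = 43.875 kips/bolt. φR_n = 0.75 × (2×42.656 + 4×43.875) = 195.6 kips.
Tension yield (gross): A_g = 7.1875×0.5 = 3.5938 in². φR_n = 0.90 × 50 × 3.5938 = 161.7 kips.
Governing: min(93.9, 195.6, 161.7) = 93.9 kips → bolt shear.

93.9 kips (bolt shear governs)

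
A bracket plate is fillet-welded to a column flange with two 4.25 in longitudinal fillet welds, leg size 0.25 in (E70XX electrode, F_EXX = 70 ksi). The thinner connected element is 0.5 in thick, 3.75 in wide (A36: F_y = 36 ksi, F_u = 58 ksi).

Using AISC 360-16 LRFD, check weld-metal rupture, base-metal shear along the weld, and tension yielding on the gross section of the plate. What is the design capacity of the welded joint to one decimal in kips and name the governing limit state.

Weld metal: throat = 0.707×0.25 = 0.17675 in, L = 2×4.25 = 8.5 in. φR_n = 0.75 × 0.6 × 70 × 0.17675 × 8.5 = 47.3 kips.
Base metal shear (0.5 in plate): yield φR_n = 1.0×0.6×36×0.5×8.5 = 91.8 kips; rupture φR_n = 0.75×0.6×58×0.5×8.5 = 110.9 kips; take 91.8 kips (yield).
Tension yield (gross): A_g = 3.75×0.5 = 1.875 in². φR_n = 0.90 × 36 × 1.875 = 60.8 kips.
Governing: min(47.3, 91.8, 60.8) = 47.3 kips → weld metal.

47.3 kips (weld metal governs)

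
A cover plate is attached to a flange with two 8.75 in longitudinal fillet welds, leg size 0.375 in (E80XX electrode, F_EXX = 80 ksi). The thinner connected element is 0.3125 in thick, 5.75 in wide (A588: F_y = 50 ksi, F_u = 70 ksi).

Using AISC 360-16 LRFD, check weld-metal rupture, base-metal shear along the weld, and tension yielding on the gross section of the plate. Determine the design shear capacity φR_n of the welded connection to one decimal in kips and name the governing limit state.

Weld metal: throat = 0.707×0.375 = 0.26513 in, L = 2×8.75 = 17.5 in. φR_n = 0.75 × 0.6 × 80 × 0.26513 × 17.5 = 167.0 kips.
Base metal shear (0.3125 in plate): yield φR_n = 1.0×0.6×50×0.3125×17.5 = 164.1 kips; rupture φR_n = 0.75×0.6×70×0.3125×17.5 = 172.3 kips; take 164.1 kips (yield).
Tension yield (gross): A_g = 5.75×0.3125 = 1.7969 in². φR_n = 0.90 × 50 × 1.7969 = 80.9 kips.
Governing: min(167.0, 164.1, 80.9) = 80.9 kips → gross-section yield.

80.9 kips (gross-section yield governs)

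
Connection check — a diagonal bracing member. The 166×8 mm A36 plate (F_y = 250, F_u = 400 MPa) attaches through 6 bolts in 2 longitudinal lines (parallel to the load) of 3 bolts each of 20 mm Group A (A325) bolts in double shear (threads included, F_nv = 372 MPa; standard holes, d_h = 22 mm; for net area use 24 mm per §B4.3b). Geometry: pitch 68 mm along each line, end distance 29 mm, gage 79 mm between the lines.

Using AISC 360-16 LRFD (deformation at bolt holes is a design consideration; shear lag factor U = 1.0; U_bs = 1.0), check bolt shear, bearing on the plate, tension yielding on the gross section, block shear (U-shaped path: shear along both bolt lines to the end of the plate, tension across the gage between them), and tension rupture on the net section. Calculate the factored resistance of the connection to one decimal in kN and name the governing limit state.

283.2 kN (net-section rupture governs)

Bolt shear: A_b = π(20)²/4 = 314.16 mm². φR_n = 0.75 × 372 × 314.16 × 6 × 2 = 1051.8 kN.
Bearing (8 mm plate, F_u = 400 MPa): end bolts L_c = 29 − 22/2 = 18, R_n = min(1.2×18×8×400, 2.4×20×8×400) = 69.12 kN/bolt; interior L_c = 68 − 22 = 46, R_n = 153.6 kN/bolt. φR_n = 0.75 × (2×69.12 + 4×153.6) = 564.5 kN.
Tension yield (gross): A_g = 166×8 = 1328 mm². φR_n = 0.90 × 250 × 1328 = 298.8 kN.
Block shear: shear path 2×[29+2×68] = 2×165 mm, A_gv = 2640, A_nv = 2×(165 − 2.5×24)×8 = 1680 mm²; tension across gage: (79 − 1×24)×8 = 440 mm². R_n = min(0.6×400×1680, 0.6×250×2640) + 1.0×400×440 = min(403.2, 396) + 176 = 572 kN. φR_n = 0.75 × 572 = 429.0 kN.
Tension rupture (net): A_n = (166 − 2×24)×8 = 944 mm² (U = 1.0, A_e = A_n). φR_n = 0.75 × 400 × 944 = 283.2 kN.
Governing: min(1051.8, 564.5, 298.8, 429.0, 283.2) = 283.2 kN → net-section rupture.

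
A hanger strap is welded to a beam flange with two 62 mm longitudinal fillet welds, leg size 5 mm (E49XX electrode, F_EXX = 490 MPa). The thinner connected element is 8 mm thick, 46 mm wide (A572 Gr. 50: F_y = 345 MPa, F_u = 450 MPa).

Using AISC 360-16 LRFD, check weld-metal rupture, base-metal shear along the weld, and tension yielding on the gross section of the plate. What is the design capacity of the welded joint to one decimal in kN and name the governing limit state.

Weld metal: throat = 0.707×5 = 3.535 mm, L = 2×62 = 124 mm. φR_n = 0.75 × 0.6 × 490 × 3.535 × 124 = 96.7 kN.
Base metal shear (8 mm plate): yield φR_n = 1.0×0.6×345×8×124 = 205.3 kN; rupture φR_n = 0.75×0.6×450×8×124 = 200.9 kN; take 200.9 kN (rupture).
Tension yield (gross): A_g = 46×8 = 368 mm². φR_n = 0.90 × 345 × 368 = 114.3 kN.
Governing: min(96.7, 200.9, 114.3) = 96.7 kN → weld metal.

96.7 kN (weld metal governs)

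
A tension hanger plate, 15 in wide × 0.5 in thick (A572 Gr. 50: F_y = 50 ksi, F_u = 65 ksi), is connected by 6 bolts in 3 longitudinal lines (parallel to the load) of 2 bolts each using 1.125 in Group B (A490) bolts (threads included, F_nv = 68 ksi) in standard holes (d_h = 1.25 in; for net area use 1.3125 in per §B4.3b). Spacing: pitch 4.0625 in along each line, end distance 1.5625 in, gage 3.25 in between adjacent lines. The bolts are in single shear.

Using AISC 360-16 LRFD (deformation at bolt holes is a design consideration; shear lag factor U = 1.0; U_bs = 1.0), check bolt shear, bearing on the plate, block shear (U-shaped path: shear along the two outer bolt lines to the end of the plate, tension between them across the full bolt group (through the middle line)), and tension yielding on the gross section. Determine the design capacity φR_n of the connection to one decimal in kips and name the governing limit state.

Bolt shear: A_b = π(1.125)²/4 = 0.99402 in². φR_n = 0.75 × 68 × 0.99402 × 6 × 1 = 304.2 kips.
Bearing (0.5 in plate, F_u = 65 ksi): end bolts L_c = 1.5625 − 1.25/2 = 0.9375, R_n = min(1.2×0.9375×0.5×65, 2.4×1.125×0.5×65) = 36.563 kips/bolt; interior L_c = 4.0625 − 1.25 = 2.8125, R_n = 87.75 kips/bolt. φR_n = 0.75 × (3×36.563 + 3×87.75) = 279.7 kips.
Block shear: shear path 2×[1.5625+1×4.0625] = 2×5.625 in, A_gv = 5.625, A_nv = 2×(5.625 − 1.5×1.3125)×0.5 = 3.6563 in²; tension across gage: (6.5 − 2×1.3125)×0.5 = 1.9375 in². R_n = min(0.6×65×3.6563, 0.6×50×5.625) + 1.0×65×1.9375 = min(142.6, 168.75) + 125.94 = 268.54 kips. φR_n = 0.75 × 268.54 = 201.4 kips.
Tension yield (gross): A_g = 15×0.5 = 7.5 in². φR_n = 0.90 × 50 × 7.5 = 337.5 kips.
Governing: min(304.2, 279.7, 201.4, 337.5) = 201.4 kips → block shear.

201.4 kips (block shear governs)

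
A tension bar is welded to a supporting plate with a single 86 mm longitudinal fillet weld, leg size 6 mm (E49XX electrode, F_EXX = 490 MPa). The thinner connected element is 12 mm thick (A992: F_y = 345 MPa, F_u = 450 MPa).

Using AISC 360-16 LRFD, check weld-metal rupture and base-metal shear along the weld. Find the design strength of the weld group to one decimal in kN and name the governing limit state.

80.4 kN (weld metal governs)

Weld metal: throat = 0.707×6 = 4.242 mm, L = 86 mm. φR_n = 0.75 × 0.6 × 490 × 4.242 × 86 = 80.4 kN.
Base metal shear (12 mm plate): yield φR_n = 1.0×0.6×345×12×86 = 213.6 kN; rupture φR_n = 0.75×0.6×450×12×86 = 209.0 kN; take 209.0 kN (rupture).
Governing: min(80.4, 209.0) = 80.4 kN → weld metal.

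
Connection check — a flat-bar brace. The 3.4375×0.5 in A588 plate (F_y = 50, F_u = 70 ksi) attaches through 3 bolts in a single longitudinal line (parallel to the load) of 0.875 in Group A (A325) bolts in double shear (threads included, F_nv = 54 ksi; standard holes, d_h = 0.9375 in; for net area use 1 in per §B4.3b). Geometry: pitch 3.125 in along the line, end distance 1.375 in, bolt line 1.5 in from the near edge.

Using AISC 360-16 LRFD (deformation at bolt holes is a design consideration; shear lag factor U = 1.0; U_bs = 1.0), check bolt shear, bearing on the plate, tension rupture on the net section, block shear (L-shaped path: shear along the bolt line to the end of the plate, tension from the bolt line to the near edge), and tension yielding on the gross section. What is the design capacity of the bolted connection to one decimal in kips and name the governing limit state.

Bolt shear: A_b = π(0.875)²/4 = 0.60132 in². φR_n = 0.75 × 54 × 0.60132 × 3 × 2 = 146.1 kips.
Bearing (0.5 in plate, F_u = 70 ksi): end bolts L_c = 1.375 − 0.9375/2 = 0.90625, R_n = min(1.2×0.90625×0.5×70, 2.4×0.875×0.5×70) = 38.063 kips/bolt; interior L_c = 3.125 − 0.9375 = 2.1875, R_n = 73.5 kips/bolt. φR_n = 0.75 × (1×38.063 + 2×73.5) = 138.8 kips.
Tension rupture (net): A_n = (3.4375 − 1×1)×0.5 = 1.2188 in² (U = 1.0, A_e = A_n). φR_n = 0.75 × 70 × 1.2188 = 64.0 kips.
Block shear: shear path 1×[1.375+2×3.125] = 1×7.625 in, A_gv = 3.8125, A_nv = 1×(7.625 − 2.5×1)×0.5 = 2.5625 in²; tension to near edge: (1.5 − 0.5×1)×0.5 = 0.5 in². R_n = min(0.6×70×2.5625, 0.6×50×3.8125) + 1.0×70×0.5 = min(107.63, 114.38) + 35 = 142.63 kips. φR_n = 0.75 × 142.63 = 107.0 kips.
Tension yield (gross): A_g = 3.4375×0.5 = 1.7188 in². φR_n = 0.90 × 50 × 1.7188 = 77.3 kips.
Governing: min(146.1, 138.8, 64.0, 107.0, 77.3) = 64.0 kips → net-section rupture.

64.0 kips (net-section rupture governs)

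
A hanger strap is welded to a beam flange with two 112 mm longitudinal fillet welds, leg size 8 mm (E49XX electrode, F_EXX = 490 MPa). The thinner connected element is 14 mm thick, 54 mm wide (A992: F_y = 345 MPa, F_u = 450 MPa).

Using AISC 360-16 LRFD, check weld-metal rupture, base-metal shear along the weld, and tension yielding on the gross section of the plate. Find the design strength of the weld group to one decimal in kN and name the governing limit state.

234.7 kN (gross-section yield governs)

Weld metal: throat = 0.707×8 = 5.656 mm, L = 2×112 = 224 mm. φR_n = 0.75 × 0.6 × 490 × 5.656 × 224 = 279.4 kN.
Base metal shear (14 mm plate): yield φR_n = 1.0×0.6×345×14×224 = 649.2 kN; rupture φR_n = 0.75×0.6×450×14×224 = 635.0 kN; take 635.0 kN (rupture).
Tension yield (gross): A_g = 54×14 = 756 mm². φR_n = 0.90 × 345 × 756 = 234.7 kN.
Governing: min(279.4, 635.0, 234.7) = 234.7 kN → gross-section yield.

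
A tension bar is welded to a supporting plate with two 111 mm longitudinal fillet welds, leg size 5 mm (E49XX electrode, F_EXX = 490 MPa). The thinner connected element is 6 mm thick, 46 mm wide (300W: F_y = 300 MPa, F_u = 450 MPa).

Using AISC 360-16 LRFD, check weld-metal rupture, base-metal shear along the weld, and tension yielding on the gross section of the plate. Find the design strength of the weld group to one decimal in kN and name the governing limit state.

Weld metal: throat = 0.707×5 = 3.535 mm, L = 2×111 = 222 mm. φR_n = 0.75 × 0.6 × 490 × 3.535 × 222 = 173.0 kN.
Base metal shear (6 mm plate): yield φR_n = 1.0×0.6×300×6×222 = 239.8 kN; rupture φR_n = 0.75×0.6×450×6×222 = 269.7 kN; take 239.8 kN (yield).
Tension yield (gross): A_g = 46×6 = 276 mm². φR_n = 0.90 × 300 × 276 = 74.5 kN.
Governing: min(173.0, 239.8, 74.5) = 74.5 kN → gross-section yield.

74.5 kN (gross-section yield governs)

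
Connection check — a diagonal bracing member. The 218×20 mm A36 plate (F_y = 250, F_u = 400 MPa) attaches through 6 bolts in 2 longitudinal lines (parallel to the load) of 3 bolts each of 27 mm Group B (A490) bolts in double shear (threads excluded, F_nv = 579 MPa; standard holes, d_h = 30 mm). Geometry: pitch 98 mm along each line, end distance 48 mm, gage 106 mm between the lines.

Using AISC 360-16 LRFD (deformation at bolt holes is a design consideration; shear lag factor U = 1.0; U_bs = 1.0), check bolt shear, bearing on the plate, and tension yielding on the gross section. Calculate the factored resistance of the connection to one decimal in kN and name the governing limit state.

981.0 kN (gross-section yield governs)

Bolt shear: A_b = π(27)²/4 = 572.56 mm². φR_n = 0.75 × 579 × 572.56 × 6 × 2 = 2983.6 kN.
Bearing (20 mm plate, F_u = 400 MPa): end bolts L_c = 48 − 30/2 = 33, R_n = min(1.2×33×20×400, 2.4×27×20×400) = 316.8 kN/bolt; interior L_c = 98 − 30 = 68, R_n = 518.4 kN/bolt. φR_n = 0.75 × (2×316.8 + 4×518.4) = 2030.4 kN.
Tension yield (gross): A_g = 218×20 = 4360 mm². φR_n = 0.90 × 250 × 4360 = 981.0 kN.
Governing: min(2983.6, 2030.4, 981.0) = 981.0 kN → gross-section yield.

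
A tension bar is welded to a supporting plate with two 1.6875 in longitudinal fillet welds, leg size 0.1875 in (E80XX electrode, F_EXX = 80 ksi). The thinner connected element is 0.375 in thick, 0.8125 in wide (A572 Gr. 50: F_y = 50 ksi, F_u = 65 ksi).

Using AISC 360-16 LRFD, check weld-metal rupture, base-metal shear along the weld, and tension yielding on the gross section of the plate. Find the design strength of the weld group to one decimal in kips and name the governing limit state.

13.7 kips (gross-section yield governs)

Weld metal: throat = 0.707×0.1875 = 0.13256 in, L = 2×1.6875 = 3.375 in. φR_n = 0.75 × 0.6 × 80 × 0.13256 × 3.375 = 16.1 kips.
Base metal shear (0.375 in plate): yield φR_n = 1.0×0.6×50×0.375×3.375 = 38.0 kips; rupture φR_n = 0.75×0.6×65×0.375×3.375 = 37.0 kips; take 37.0 kips (rupture).
Tension yield (gross): A_g = 0.8125×0.375 = 0.30469 in². φR_n = 0.90 × 50 × 0.30469 = 13.7 kips.
Governing: min(16.1, 37.0, 13.7) = 13.7 kips → gross-section yield.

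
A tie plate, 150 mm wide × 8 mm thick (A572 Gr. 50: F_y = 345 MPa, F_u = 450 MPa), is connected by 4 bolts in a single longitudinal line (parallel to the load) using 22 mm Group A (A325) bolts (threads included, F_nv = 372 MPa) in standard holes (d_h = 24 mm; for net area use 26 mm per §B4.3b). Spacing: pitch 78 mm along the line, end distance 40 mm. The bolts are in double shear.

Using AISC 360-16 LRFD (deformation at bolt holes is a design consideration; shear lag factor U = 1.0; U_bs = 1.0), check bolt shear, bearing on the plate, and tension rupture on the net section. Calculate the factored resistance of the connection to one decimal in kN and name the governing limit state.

334.8 kN (net-section rupture governs)

Bolt shear: A_b = π(22)²/4 = 380.13 mm². φR_n = 0.75 × 372 × 380.13 × 4 × 2 = 848.5 kN.
Bearing (8 mm plate, F_u = 450 MPa): end bolts L_c = 40 − 24/2 = 28, R_n = min(1.2×28×8×450, 2.4×22×8×450) = 120.96 kN/bolt; interior L_c = 78 − 24 = 54, R_n = 190.08 kN/bolt. φR_n = 0.75 × (1×120.96 + 3×190.08) = 518.4 kN.
Tension rupture (net): A_n = (150 − 1×26)×8 = 992 mm² (U = 1.0, A_e = A_n). φR_n = 0.75 × 450 × 992 = 334.8 kN.
Governing: min(848.5, 518.4, 334.8) = 334.8 kN → net-section rupture.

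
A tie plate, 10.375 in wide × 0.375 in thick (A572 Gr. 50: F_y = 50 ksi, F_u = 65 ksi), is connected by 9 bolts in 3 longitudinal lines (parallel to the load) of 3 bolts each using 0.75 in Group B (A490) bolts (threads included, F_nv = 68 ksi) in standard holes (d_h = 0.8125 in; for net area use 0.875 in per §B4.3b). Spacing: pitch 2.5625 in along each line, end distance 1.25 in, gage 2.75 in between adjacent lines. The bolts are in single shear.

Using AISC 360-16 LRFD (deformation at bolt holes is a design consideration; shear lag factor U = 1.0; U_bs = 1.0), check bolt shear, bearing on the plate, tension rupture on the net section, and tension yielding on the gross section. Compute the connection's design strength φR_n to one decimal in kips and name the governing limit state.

141.7 kips (net-section rupture governs)

Bolt shear: A_b = π(0.75)²/4 = 0.44179 in². φR_n = 0.75 × 68 × 0.44179 × 9 × 1 = 202.8 kips.
Bearing (0.375 in plate, F_u = 65 ksi): end bolts L_c = 1.25 − 0.8125/2 = 0.84375, R_n = min(1.2×0.84375×0.375×65, 2.4×0.75×0.375×65) = 24.68 kips/bolt; interior L_c = 2.5625 − 0.8125 = 1.75, R_n = 43.875 kips/bolt. φR_n = 0.75 × (3×24.68 + 6×43.875) = 253.0 kips.
Tension rupture (net): A_n = (10.375 − 3×0.875)×0.375 = 2.9063 in² (U = 1.0, A_e = A_n). φR_n = 0.75 × 65 × 2.9063 = 141.7 kips.
Tension yield (gross): A_g = 10.375×0.375 = 3.8906 in². φR_n = 0.90 × 50 × 3.8906 = 175.1 kips.
Governing: min(202.8, 253.0, 141.7, 175.1) = 141.7 kips → net-section rupture.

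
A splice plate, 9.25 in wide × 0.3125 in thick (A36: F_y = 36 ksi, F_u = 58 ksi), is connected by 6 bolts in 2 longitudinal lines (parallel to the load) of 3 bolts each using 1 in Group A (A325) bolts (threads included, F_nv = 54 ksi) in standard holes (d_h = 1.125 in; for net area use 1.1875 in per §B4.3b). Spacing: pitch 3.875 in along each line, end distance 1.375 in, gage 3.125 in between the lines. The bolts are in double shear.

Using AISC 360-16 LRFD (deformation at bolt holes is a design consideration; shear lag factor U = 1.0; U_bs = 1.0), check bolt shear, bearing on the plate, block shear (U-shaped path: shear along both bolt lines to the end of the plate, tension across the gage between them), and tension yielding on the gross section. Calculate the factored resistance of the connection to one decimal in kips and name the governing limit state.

93.7 kips (gross-section yield governs)

Bolt shear: A_b = π(1)²/4 = 0.7854 in². φR_n = 0.75 × 54 × 0.7854 × 6 × 2 = 381.7 kips.
Bearing (0.3125 in plate, F_u = 58 ksi): end bolts L_c = 1.375 − 1.125/2 = 0.8125, R_n = min(1.2×0.8125×0.3125×58, 2.4×1×0.3125×58) = 17.672 kips/bolt; interior L_c = 3.875 − 1.125 = 2.75, R_n = 43.5 kips/bolt. φR_n = 0.75 × (2×17.672 + 4×43.5) = 157.0 kips.
Block shear: shear path 2×[1.375+2×3.875] = 2×9.125 in, A_gv = 5.7031, A_nv = 2×(9.125 − 2.5×1.1875)×0.3125 = 3.8477 in²; tension across gage: (3.125 − 1×1.1875)×0.3125 = 0.60547 in². R_n = min(0.6×58×3.8477, 0.6×36×5.7031) + 1.0×58×0.60547 = min(133.9, 123.19) + 35.117 = 158.31 kips. φR_n = 0.75 × 158.31 = 118.7 kips.
Tension yield (gross): A_g = 9.25×0.3125 = 2.8906 in². φR_n = 0.90 × 36 × 2.8906 = 93.7 kips.
Governing: min(381.7, 157.0, 118.7, 93.7) = 93.7 kips → gross-section yield.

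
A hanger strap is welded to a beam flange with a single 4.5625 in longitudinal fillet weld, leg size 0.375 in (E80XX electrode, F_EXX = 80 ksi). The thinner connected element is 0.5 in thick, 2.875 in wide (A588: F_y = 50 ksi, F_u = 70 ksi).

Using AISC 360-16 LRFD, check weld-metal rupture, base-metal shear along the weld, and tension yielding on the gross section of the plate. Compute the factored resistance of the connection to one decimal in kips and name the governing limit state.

Weld metal: throat = 0.707×0.375 = 0.26513 in, L = 4.5625 in. φR_n = 0.75 × 0.6 × 80 × 0.26513 × 4.5625 = 43.5 kips.
Base metal shear (0.5 in plate): yield φR_n = 1.0×0.6×50×0.5×4.5625 = 68.4 kips; rupture φR_n = 0.75×0.6×70×0.5×4.5625 = 71.9 kips; take 68.4 kips (yield).
Tension yield (gross): A_g = 2.875×0.5 = 1.4375 in². φR_n = 0.90 × 50 × 1.4375 = 64.7 kips.
Governing: min(43.5, 68.4, 64.7) = 43.5 kips → weld metal.

43.5 kips (weld metal governs)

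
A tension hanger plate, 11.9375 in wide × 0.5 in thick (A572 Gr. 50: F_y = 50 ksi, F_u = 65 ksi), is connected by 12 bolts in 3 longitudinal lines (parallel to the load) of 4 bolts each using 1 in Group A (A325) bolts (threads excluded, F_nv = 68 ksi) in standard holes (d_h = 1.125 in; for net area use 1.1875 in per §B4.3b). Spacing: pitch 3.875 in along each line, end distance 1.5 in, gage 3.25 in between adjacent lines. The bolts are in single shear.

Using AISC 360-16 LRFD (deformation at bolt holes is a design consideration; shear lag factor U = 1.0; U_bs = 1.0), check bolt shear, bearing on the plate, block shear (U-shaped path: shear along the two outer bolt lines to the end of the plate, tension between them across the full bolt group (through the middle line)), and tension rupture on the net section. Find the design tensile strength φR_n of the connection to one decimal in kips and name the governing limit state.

204.1 kips (net-section rupture governs)

Bolt shear: A_b = π(1)²/4 = 0.7854 in². φR_n = 0.75 × 68 × 0.7854 × 12 × 1 = 480.7 kips.
Bearing (0.5 in plate, F_u = 65 ksi): end bolts L_c = 1.5 − 1.125/2 = 0.9375, R_n = min(1.2×0.9375×0.5×65, 2.4×1×0.5×65) = 36.563 kips/bolt; interior L_c = 3.875 − 1.125 = 2.75, R_n = 78 kips/bolt. φR_n = 0.75 × (3×36.563 + 9×78) = 608.8 kips.
Block shear: shear path 2×[1.5+3×3.875] = 2×13.125 in, A_gv = 13.125, A_nv = 2×(13.125 − 3.5×1.1875)×0.5 = 8.9688 in²; tension across gage: (6.5 − 2×1.1875)×0.5 = 2.0625 in². R_n = min(0.6×65×8.9688, 0.6×50×13.125) + 1.0×65×2.0625 = min(349.78, 393.75) + 134.06 = 483.84 kips. φR_n = 0.75 × 483.84 = 362.9 kips.
Tension rupture (net): A_n = (11.9375 − 3×1.1875)×0.5 = 4.1875 in² (U = 1.0, A_e = A_n). φR_n = 0.75 × 65 × 4.1875 = 204.1 kips.
Governing: min(480.7, 608.8, 362.9, 204.1) = 204.1 kips → net-section rupture.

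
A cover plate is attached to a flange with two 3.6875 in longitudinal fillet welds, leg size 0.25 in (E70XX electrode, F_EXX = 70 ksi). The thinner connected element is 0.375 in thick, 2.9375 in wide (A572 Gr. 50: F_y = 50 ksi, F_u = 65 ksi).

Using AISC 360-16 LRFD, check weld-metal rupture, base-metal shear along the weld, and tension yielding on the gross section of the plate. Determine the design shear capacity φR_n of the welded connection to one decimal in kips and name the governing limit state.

41.1 kips (weld metal governs)

Weld metal: throat = 0.707×0.25 = 0.17675 in, L = 2×3.6875 = 7.375 in. φR_n = 0.75 × 0.6 × 70 × 0.17675 × 7.375 = 41.1 kips.
Base metal shear (0.375 in plate): yield φR_n = 1.0×0.6×50×0.375×7.375 = 83.0 kips; rupture φR_n = 0.75×0.6×65×0.375×7.375 = 80.9 kips; take 80.9 kips (rupture).
Tension yield (gross): A_g = 2.9375×0.375 = 1.1016 in². φR_n = 0.90 × 50 × 1.1016 = 49.6 kips.
Governing: min(41.1, 80.9, 49.6) = 41.1 kips → weld metal.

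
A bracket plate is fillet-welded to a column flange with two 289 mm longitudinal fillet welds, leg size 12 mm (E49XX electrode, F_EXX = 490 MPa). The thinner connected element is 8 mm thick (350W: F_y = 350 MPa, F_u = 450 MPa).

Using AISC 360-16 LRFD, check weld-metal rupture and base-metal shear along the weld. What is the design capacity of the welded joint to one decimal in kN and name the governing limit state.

Weld metal: throat = 0.707×12 = 8.484 mm, L = 2×289 = 578 mm. φR_n = 0.75 × 0.6 × 490 × 8.484 × 578 = 1081.3 kN.
Base metal shear (8 mm plate): yield φR_n = 1.0×0.6×350×8×578 = 971.0 kN; rupture φR_n = 0.75×0.6×450×8×578 = 936.4 kN; take 936.4 kN (rupture).
Governing: min(1081.3, 936.4) = 936.4 kN → base-metal shear.

936.4 kN (base-metal shear governs)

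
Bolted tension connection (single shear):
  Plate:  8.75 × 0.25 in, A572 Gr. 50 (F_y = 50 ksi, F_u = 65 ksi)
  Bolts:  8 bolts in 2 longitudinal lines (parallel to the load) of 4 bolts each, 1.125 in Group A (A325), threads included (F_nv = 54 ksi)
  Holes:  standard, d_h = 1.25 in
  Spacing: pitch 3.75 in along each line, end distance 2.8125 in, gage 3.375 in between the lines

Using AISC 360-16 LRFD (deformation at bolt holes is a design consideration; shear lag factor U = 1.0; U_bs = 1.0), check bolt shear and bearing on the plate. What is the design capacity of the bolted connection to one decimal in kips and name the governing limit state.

261.4 kips (bearing governs)

Bolt shear: A_b = π(1.125)²/4 = 0.99402 in². φR_n = 0.75 × 54 × 0.99402 × 8 × 1 = 322.1 kips.
Bearing (0.25 in plate, F_u = 65 ksi): end bolts L_c = 2.8125 − 1.25/2 = 2.1875, R_n = min(1.2×2.1875×0.25×65, 2.4×1.125×0.25×65) = 42.656 kips/bolt; interior L_c = 3.75 − 1.25 = 2.5, R_n = 43.875 kips/bolt. φR_n = 0.75 × (2×42.656 + 6×43.875) = 261.4 kips.
Governing: min(322.1, 261.4) = 261.4 kips → bearing.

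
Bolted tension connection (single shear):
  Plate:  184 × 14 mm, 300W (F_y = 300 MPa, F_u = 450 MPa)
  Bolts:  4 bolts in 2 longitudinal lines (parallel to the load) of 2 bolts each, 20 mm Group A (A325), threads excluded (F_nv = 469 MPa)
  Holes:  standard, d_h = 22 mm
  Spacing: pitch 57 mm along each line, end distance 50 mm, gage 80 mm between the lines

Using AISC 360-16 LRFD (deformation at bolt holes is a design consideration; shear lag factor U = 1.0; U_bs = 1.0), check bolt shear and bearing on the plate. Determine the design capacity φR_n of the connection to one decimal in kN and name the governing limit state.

442.0 kN (bolt shear governs)

Bolt shear: A_b = π(20)²/4 = 314.16 mm². φR_n = 0.75 × 469 × 314.16 × 4 × 1 = 442.0 kN.
Bearing (14 mm plate, F_u = 450 MPa): end bolts L_c = 50 − 22/2 = 39, R_n = min(1.2×39×14×450, 2.4×20×14×450) = 294.84 kN/bolt; interior L_c = 57 − 22 = 35, R_n = 264.6 kN/bolt. φR_n = 0.75 × (2×294.84 + 2×264.6) = 839.2 kN.
Governing: min(442.0, 839.2) = 442.0 kN → bolt shear.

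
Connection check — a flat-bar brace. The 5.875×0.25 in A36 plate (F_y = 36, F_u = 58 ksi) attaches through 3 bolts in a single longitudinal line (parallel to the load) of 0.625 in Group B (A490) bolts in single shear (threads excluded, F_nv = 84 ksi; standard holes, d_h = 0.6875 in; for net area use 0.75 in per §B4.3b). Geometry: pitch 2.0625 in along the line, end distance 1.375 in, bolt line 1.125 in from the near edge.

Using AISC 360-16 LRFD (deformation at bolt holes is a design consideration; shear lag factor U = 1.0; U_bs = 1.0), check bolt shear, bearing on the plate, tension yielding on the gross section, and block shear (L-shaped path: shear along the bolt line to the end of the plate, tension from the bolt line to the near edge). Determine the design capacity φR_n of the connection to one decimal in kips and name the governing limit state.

30.4 kips (block shear governs)

Bolt shear: A_b = π(0.625)²/4 = 0.3068 in². φR_n = 0.75 × 84 × 0.3068 × 3 × 1 = 58.0 kips.
Bearing (0.25 in plate, F_u = 58 ksi): end bolts L_c = 1.375 − 0.6875/2 = 1.03125, R_n = min(1.2×1.03125×0.25×58, 2.4×0.625×0.25×58) = 17.944 kips/bolt; interior L_c = 2.0625 − 0.6875 = 1.375, R_n = 21.75 kips/bolt. φR_n = 0.75 × (1×17.944 + 2×21.75) = 46.1 kips.
Tension yield (gross): A_g = 5.875×0.25 = 1.4688 in². φR_n = 0.90 × 36 × 1.4688 = 47.6 kips.
Block shear: shear path 1×[1.375+2×2.0625] = 1×5.5 in, A_gv = 1.375, A_nv = 1×(5.5 − 2.5×0.75)×0.25 = 0.90625 in²; tension to near edge: (1.125 − 0.5×0.75)×0.25 = 0.1875 in². R_n = min(0.6×58×0.90625, 0.6×36×1.375) + 1.0×58×0.1875 = min(31.538, 29.7) + 10.875 = 40.575 kips. φR_n = 0.75 × 40.575 = 30.4 kips.
Governing: min(58.0, 46.1, 47.6, 30.4) = 30.4 kips → block shear.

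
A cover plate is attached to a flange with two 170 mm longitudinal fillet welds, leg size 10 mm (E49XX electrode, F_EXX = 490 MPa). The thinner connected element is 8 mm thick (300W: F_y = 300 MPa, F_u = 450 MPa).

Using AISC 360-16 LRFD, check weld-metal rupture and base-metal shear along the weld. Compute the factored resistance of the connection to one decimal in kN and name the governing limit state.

Weld metal: throat = 0.707×10 = 7.07 mm, L = 2×170 = 340 mm. φR_n = 0.75 × 0.6 × 490 × 7.07 × 340 = 530.0 kN.
Base metal shear (8 mm plate): yield φR_n = 1.0×0.6×300×8×340 = 489.6 kN; rupture φR_n = 0.75×0.6×450×8×340 = 550.8 kN; take 489.6 kN (yield).
Governing: min(530.0, 489.6) = 489.6 kN → base-metal shear.

489.6 kN (base-metal shear governs)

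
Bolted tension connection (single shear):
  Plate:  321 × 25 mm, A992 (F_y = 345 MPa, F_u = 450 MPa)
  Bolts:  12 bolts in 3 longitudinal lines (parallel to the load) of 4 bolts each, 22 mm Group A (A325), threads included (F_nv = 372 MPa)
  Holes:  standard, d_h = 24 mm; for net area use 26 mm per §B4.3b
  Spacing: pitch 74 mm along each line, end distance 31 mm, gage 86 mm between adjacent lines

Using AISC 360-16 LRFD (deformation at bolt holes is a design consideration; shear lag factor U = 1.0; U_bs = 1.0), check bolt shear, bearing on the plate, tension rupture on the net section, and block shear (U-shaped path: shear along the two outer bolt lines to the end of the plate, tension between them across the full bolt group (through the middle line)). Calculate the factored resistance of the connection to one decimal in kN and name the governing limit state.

1272.7 kN (bolt shear governs)

Bolt shear: A_b = π(22)²/4 = 380.13 mm². φR_n = 0.75 × 372 × 380.13 × 12 × 1 = 1272.7 kN.
Bearing (25 mm plate, F_u = 450 MPa): end bolts L_c = 31 − 24/2 = 19, R_n = min(1.2×19×25×450, 2.4×22×25×450) = 256.5 kN/bolt; interior L_c = 74 − 24 = 50, R_n = 594 kN/bolt. φR_n = 0.75 × (3×256.5 + 9×594) = 4586.6 kN.
Tension rupture (net): A_n = (321 − 3×26)×25 = 6075 mm² (U = 1.0, A_e = A_n). φR_n = 0.75 × 450 × 6075 = 2050.3 kN.
Block shear: shear path 2×[31+3×74] = 2×253 mm, A_gv = 12650, A_nv = 2×(253 − 3.5×26)×25 = 8100 mm²; tension across gage: (172 − 2×26)×25 = 3000 mm². R_n = min(0.6×450×8100, 0.6×345×12650) + 1.0×450×3000 = min(2187, 2618.6) + 1350 = 3537 kN. φR_n = 0.75 × 3537 = 2652.8 kN.
Governing: min(1272.7, 4586.6, 2050.3, 2652.8) = 1272.7 kN → bolt shear.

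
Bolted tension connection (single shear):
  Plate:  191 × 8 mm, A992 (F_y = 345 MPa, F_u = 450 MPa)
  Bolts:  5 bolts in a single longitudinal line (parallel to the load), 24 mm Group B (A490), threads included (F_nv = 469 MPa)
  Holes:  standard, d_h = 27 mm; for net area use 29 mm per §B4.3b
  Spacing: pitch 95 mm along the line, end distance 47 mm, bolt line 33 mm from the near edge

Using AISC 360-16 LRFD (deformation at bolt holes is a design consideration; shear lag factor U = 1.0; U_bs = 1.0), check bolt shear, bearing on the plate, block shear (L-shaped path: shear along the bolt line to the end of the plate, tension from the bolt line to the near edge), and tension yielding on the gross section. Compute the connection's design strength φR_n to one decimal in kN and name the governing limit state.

Bolt shear: A_b = π(24)²/4 = 452.39 mm². φR_n = 0.75 × 469 × 452.39 × 5 × 1 = 795.6 kN.
Bearing (8 mm plate, F_u = 450 MPa): end bolts L_c = 47 − 27/2 = 33.5, R_n = min(1.2×33.5×8×450, 2.4×24×8×450) = 144.72 kN/bolt; interior L_c = 95 − 27 = 68, R_n = 207.36 kN/bolt. φR_n = 0.75 × (1×144.72 + 4×207.36) = 730.6 kN.
Block shear: shear path 1×[47+4×95] = 1×427 mm, A_gv = 3416, A_nv = 1×(427 − 4.5×29)×8 = 2372 mm²; tension to near edge: (33 − 0.5×29)×8 = 148 mm². R_n = min(0.6×450×2372, 0.6×345×3416) + 1.0×450×148 = min(640.44, 707.11) + 66.6 = 707.04 kN. φR_n = 0.75 × 707.04 = 530.3 kN.
Tension yield (gross): A_g = 191×8 = 1528 mm². φR_n = 0.90 × 345 × 1528 = 474.4 kN.
Governing: min(795.6, 730.6, 530.3, 474.4) = 474.4 kN → gross-section yield.

474.4 kN (gross-section yield governs)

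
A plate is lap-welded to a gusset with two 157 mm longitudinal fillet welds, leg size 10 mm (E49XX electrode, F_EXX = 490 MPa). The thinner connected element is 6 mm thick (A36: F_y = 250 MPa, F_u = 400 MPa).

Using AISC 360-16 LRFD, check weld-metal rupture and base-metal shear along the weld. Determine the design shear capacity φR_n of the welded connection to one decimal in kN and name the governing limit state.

Weld metal: throat = 0.707×10 = 7.07 mm, L = 2×157 = 314 mm. φR_n = 0.75 × 0.6 × 490 × 7.07 × 314 = 489.5 kN.
Base metal shear (6 mm plate): yield φR_n = 1.0×0.6×250×6×314 = 282.6 kN; rupture φR_n = 0.75×0.6×400×6×314 = 339.1 kN; take 282.6 kN (yield).
Governing: min(489.5, 282.6) = 282.6 kN → base-metal shear.

282.6 kN (base-metal shear governs)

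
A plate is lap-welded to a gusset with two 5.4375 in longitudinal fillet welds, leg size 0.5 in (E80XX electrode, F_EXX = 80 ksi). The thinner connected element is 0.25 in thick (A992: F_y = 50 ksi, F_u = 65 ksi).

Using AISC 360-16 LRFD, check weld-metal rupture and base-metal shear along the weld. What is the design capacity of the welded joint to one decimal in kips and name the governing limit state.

Weld metal: throat = 0.707×0.5 = 0.3535 in, L = 2×5.4375 = 10.875 in. φR_n = 0.75 × 0.6 × 80 × 0.3535 × 10.875 = 138.4 kips.
Base metal shear (0.25 in plate): yield φR_n = 1.0×0.6×50×0.25×10.875 = 81.6 kips; rupture φR_n = 0.75×0.6×65×0.25×10.875 = 79.5 kips; take 79.5 kips (rupture).
Governing: min(138.4, 79.5) = 79.5 kips → base-metal shear.

79.5 kips (base-metal shear governs)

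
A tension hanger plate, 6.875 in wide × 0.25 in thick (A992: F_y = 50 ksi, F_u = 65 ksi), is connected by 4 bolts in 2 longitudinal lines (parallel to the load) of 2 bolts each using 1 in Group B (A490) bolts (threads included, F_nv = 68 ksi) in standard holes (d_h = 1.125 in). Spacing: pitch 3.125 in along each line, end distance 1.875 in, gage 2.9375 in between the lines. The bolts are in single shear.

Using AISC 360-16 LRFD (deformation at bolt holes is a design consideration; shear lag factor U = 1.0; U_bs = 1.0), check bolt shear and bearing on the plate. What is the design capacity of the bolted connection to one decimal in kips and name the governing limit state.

96.9 kips (bearing governs)

Bolt shear: A_b = π(1)²/4 = 0.7854 in². φR_n = 0.75 × 68 × 0.7854 × 4 × 1 = 160.2 kips.
Bearing (0.25 in plate, F_u = 65 ksi): end bolts L_c = 1.875 − 1.125/2 = 1.3125, R_n = min(1.2×1.3125×0.25×65, 2.4×1×0.25×65) = 25.594 kips/bolt; interior L_c = 3.125 − 1.125 = 2, R_n = 39 kips/bolt. φR_n = 0.75 × (2×25.594 + 2×39) = 96.9 kips.
Governing: min(160.2, 96.9) = 96.9 kips → bearing.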